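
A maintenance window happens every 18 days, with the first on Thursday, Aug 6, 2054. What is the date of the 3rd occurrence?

Sep 11, 2054

The 3rd occurrence is 2 intervals after the first: 2 × 18 = 36 days after Aug 6, 2054.
Aug has 31 days — 25 days to the end of Aug leaves 11.
11 days into Sep → Sep 11, 2054.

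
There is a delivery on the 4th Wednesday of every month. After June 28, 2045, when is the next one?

June 2045 starts on a Thursday; its first Wednesday is the 7th, so the 4th Wednesday is the 28th — June 28, 2045.
That is not after June 28, 2045, so look at July 2045.
July 2045 starts on a Saturday; its first Wednesday is the 5th, so the 4th Wednesday is the 26th — July 26, 2045.

July 26, 2045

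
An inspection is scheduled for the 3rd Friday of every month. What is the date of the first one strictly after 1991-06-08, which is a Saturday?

1991-06-21

June 1991 starts on a Saturday; its first Friday is the 7th, so the 3rd Friday is the 21st — 1991-06-21.
1991-06-21 is after 1991-06-08, so that is the next one.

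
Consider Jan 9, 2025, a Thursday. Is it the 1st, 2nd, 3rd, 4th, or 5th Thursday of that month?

2nd

Day 9 falls in week ⌈9/7⌉ of the month.
Days 1–7 hold the 1st Thursday, 8–14 the 2nd, 15–21 the 3rd, 22–28 the 4th, 29–31 the 5th.
9 is in the range for the 2nd.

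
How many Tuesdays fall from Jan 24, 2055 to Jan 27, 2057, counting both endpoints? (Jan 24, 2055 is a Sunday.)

Jan 24, 2055 is a Sunday; the first Tuesday on or after it is Jan 26, 2055 (2 days later).
From Jan 26, 2055 to Jan 27, 2057: 339 + 366 + 27 = 732 days (rest of 2055, 2056, to Jan 27, 2057 in 2057).
732 ÷ 7 = 104 full weeks with remainder 4, so 104 more Tuesdays after the first → 105.

105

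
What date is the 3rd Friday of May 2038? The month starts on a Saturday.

May 2038 begins on a Saturday, so the first Friday is May 7 (6 days later).
The 3rd Friday is 2 weeks later: 7 + 14 = 21.

21 May 2038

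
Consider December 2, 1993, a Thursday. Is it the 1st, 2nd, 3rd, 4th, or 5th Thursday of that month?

1st

Day 2 falls in week ⌈2/7⌉ of the month.
Days 1–7 hold the 1st Thursday, 8–14 the 2nd, 15–21 the 3rd, 22–28 the 4th, 29–31 the 5th.
2 is in the range for the 1st.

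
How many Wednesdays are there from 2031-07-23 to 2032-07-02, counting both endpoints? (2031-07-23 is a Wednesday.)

2031-07-23 is a Wednesday; the first Wednesday on or after it is 2031-07-23.
From 2031-07-23 to 2032-07-02: 161 + 184 = 345 days (rest of 2031, to 2032-07-02 in 2032).
345 ÷ 7 = 49 full weeks with remainder 2, so 49 more Wednesdays after the first → 50.

50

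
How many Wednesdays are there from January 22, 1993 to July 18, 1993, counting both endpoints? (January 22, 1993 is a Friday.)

January 22, 1993 is a Friday; the first Wednesday on or after it is January 27, 1993 (5 days later).
From January 27, 1993 to July 18, 1993: 4 + 28 + 31 + 30 + 31 + 30 + 18 = 172 days (rest of January, February, March, April, May, June, July).
172 ÷ 7 = 24 full weeks with remainder 4, so 24 more Wednesdays after the first → 25.

25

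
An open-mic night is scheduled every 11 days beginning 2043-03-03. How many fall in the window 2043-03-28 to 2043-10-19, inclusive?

18

Occurrences land 11·i days after 2043-03-03 for i = 0, 1, 2, …
2043-03-28 is 25 days after the start; 25 ÷ 11 = 2 remainder 3; since the remainder is 3, round up to i = 3. First occurrence in the window: #4 on 2043-04-05 (3×11 = 33 days in).
2043-10-19 is 230 days after the start; 230 ÷ 11 = 20 remainder 10. Last occurrence in the window: #21 on 2043-10-09.
Occurrences #4 through #21: 18 in total.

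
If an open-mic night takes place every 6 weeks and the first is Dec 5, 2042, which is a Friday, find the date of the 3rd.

Feb 27, 2043

The 3rd occurrence is 2 intervals after the first: 2 × 42 = 84 days after Dec 5, 2042.
Dec has 31 days — 26 days to the end of Dec leaves 58.
Jan has 31 days (27 left).
27 days into Feb → Feb 27, 2043.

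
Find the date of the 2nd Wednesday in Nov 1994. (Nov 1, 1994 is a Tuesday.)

Nov 1994 begins on a Tuesday, so the first Wednesday is Nov 2 (1 day later).
The 2nd Wednesday is 1 weeks later: 2 + 7 = 9.

Nov 9, 1994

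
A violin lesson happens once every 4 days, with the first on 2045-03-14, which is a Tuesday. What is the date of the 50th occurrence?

The 50th occurrence is 49 intervals after the first: 49 × 4 = 196 days after 2045-03-14.
March has 31 days — 17 days to the end of March leaves 179.
April has 30 days (149 left).
May has 31 days (118 left).
June has 30 days (88 left).
July has 31 days (57 left).
August has 31 days (26 left).
26 days into September → 2045-09-26.

2045-09-26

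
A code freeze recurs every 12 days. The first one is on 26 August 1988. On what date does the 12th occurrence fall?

5 January 1989

The 12th occurrence is 11 intervals after the first: 11 × 12 = 132 days after 26 August 1988.
August has 31 days — 5 days to the end of August leaves 127.
September has 30 days (97 left).
October has 31 days (66 left).
November has 30 days (36 left).
December has 31 days (5 left).
5 days into January → 5 January 1989.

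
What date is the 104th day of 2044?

January has 31 days (104 − 31 = 73 remain).
February has 29 days (73 − 29 = 44 remain).
March has 31 days (44 − 31 = 13 remain).
13 into April → April 13.

2044-04-13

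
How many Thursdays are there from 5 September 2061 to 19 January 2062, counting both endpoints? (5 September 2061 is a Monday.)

5 September 2061 is a Monday; the first Thursday on or after it is 8 September 2061 (3 days later).
From 8 September 2061 to 19 January 2062: 22 + 31 + 30 + 31 + 19 = 133 days (rest of September, October, November, December, January).
133 ÷ 7 = 19 full weeks with remainder 0, so 19 more Thursdays after the first → 20.

20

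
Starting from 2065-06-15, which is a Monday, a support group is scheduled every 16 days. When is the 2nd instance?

The 2nd occurrence is 1 interval after the first: 1 × 16 = 16 days after 2065-06-15.
June has 30 days — 15 days to the end of June leaves 1.
1 day into July → 2065-07-01.

2065-07-01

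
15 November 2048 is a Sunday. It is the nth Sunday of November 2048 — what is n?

Day 15 falls in week ⌈15/7⌉ of the month.
Days 1–7 hold the 1st Sunday, 8–14 the 2nd, 15–21 the 3rd, 22–28 the 4th, 29–31 the 5th.
15 is in the range for the 3rd.

3rd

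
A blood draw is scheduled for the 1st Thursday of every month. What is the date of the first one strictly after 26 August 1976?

August 1976 starts on a Sunday, so its 1st Thursday is 5 August 1976 (4 days in).
That is not after 26 August 1976, so look at September 1976.
September 1976 starts on a Wednesday, so its 1st Thursday is 2 September 1976 (1 day in).

2 September 1976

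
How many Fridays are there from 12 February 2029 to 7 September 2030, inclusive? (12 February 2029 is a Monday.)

82

12 February 2029 is a Monday; the first Friday on or after it is 16 February 2029 (4 days later).
From 16 February 2029 to 7 September 2030: 318 + 250 = 568 days (rest of 2029, to 7 September 2030 in 2030).
568 ÷ 7 = 81 full weeks with remainder 1, so 81 more Fridays after the first → 82.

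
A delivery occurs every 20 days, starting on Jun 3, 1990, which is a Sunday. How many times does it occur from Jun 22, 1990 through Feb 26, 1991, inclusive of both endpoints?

Occurrences land 20·i days after Jun 3, 1990 for i = 0, 1, 2, …
Jun 22, 1990 is 19 days after the start; 19 ÷ 20 = 0 remainder 19; since the remainder is 19, round up to i = 1. First occurrence in the window: #2 on Jun 23, 1990 (1×20 = 20 days in).
Feb 26, 1991 is 268 days after the start; 268 ÷ 20 = 13 remainder 8. Last occurrence in the window: #14 on Feb 18, 1991.
Occurrences #2 through #14: 13 in total.

13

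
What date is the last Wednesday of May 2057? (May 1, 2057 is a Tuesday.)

May 30, 2057

May 2057 begins on a Tuesday, so the first Wednesday is May 2 (1 day later).
May 2057 has 31 days. Adding weeks: 2, 9, 16, 23, 30 — the last one ≤ 31 is the 30th.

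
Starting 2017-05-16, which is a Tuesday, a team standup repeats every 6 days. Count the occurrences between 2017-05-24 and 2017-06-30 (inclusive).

6

Occurrences land 6·i days after 2017-05-16 for i = 0, 1, 2, …
2017-05-24 is 8 days after the start; 8 ÷ 6 = 1 remainder 2; since the remainder is 2, round up to i = 2. First occurrence in the window: #3 on 2017-05-28 (2×6 = 12 days in).
2017-06-30 is 45 days after the start; 45 ÷ 6 = 7 remainder 3. Last occurrence in the window: #8 on 2017-06-27.
Occurrences #3 through #8: 6 in total.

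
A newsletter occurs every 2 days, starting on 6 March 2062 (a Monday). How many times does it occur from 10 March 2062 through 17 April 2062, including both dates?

Occurrences land 2·i days after 6 March 2062 for i = 0, 1, 2, …
10 March 2062 is 4 days after the start; 4 ÷ 2 = 2 remainder 0. First occurrence in the window: #3 on 10 March 2062 (2×2 = 4 days in).
17 April 2062 is 42 days after the start; 42 ÷ 2 = 21 remainder 0. Last occurrence in the window: #22 on 17 April 2062.
Occurrences #3 through #22: 20 in total.

20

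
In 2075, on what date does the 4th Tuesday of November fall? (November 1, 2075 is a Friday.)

November 26, 2075

November 2075 begins on a Friday, so the first Tuesday is November 5 (4 days later).
The 4th Tuesday is 3 weeks later: 5 + 21 = 26.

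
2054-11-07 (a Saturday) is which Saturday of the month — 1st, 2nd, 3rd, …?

1st

Day 7 falls in week ⌈7/7⌉ of the month.
Days 1–7 hold the 1st Saturday, 8–14 the 2nd, 15–21 the 3rd, 22–28 the 4th, 29–31 the 5th.
7 is in the range for the 1st.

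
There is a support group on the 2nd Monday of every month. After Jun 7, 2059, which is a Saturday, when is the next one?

Jun 2059 starts on a Sunday; its first Monday is the 2nd, so the 2nd Monday is the 9th — Jun 9, 2059.
Jun 9, 2059 is after Jun 7, 2059, so that is the next one.

Jun 9, 2059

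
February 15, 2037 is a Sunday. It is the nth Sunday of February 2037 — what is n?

Day 15 falls in week ⌈15/7⌉ of the month.
Days 1–7 hold the 1st Sunday, 8–14 the 2nd, 15–21 the 3rd, 22–28 the 4th, 29–31 the 5th.
15 is in the range for the 3rd.

3rd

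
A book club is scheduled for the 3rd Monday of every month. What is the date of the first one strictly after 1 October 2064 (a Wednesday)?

20 October 2064

October 2064 starts on a Wednesday; its first Monday is the 6th, so the 3rd Monday is the 20th — 20 October 2064.
20 October 2064 is after 1 October 2064, so that is the next one.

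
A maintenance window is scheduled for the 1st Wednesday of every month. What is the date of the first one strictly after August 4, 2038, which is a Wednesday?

August 2038 starts on a Sunday, so its 1st Wednesday is August 4, 2038 (3 days in).
That is not after August 4, 2038, so look at September 2038.
September 2038 starts on a Wednesday, so its 1st Wednesday is September 1, 2038.

September 1, 2038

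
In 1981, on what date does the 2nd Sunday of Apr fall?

Apr 12, 1981

The first Sunday of Apr 1981 is Apr 5.
The 2nd Sunday is 1 weeks later: 5 + 7 = 12.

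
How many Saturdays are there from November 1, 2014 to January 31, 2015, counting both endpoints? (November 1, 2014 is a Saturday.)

November 1, 2014 is a Saturday; the first Saturday on or after it is November 1, 2014.
From November 1, 2014 to January 31, 2015: 29 + 31 + 31 = 91 days (rest of November, December, January).
91 ÷ 7 = 13 full weeks with remainder 0, so 13 more Saturdays after the first → 14.

14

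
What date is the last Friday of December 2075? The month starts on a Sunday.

27 December 2075

December 2075 begins on a Sunday, so the first Friday is December 6 (5 days later).
December 2075 has 31 days. Adding weeks: 6, 13, 20, 27 — the last one ≤ 31 is the 27th.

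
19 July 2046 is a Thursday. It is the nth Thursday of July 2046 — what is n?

Day 19 falls in week ⌈19/7⌉ of the month.
Days 1–7 hold the 1st Thursday, 8–14 the 2nd, 15–21 the 3rd, 22–28 the 4th, 29–31 the 5th.
19 is in the range for the 3rd.

3rd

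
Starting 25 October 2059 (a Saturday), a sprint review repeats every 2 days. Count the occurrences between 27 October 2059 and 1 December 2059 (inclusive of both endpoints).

Occurrences land 2·i days after 25 October 2059 for i = 0, 1, 2, …
27 October 2059 is 2 days after the start; 2 ÷ 2 = 1 remainder 0. First occurrence in the window: #2 on 27 October 2059 (1×2 = 2 days in).
1 December 2059 is 37 days after the start; 37 ÷ 2 = 18 remainder 1. Last occurrence in the window: #19 on 30 November 2059.
Occurrences #2 through #19: 18 in total.

18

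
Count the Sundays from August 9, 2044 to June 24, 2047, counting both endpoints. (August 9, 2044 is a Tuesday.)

150

August 9, 2044 is a Tuesday; the first Sunday on or after it is August 14, 2044 (5 days later).
From August 14, 2044 to June 24, 2047: 139 + 365 + 365 + 175 = 1044 days (rest of 2044, 2045, 2046, to June 24, 2047 in 2047).
1044 ÷ 7 = 149 full weeks with remainder 1, so 149 more Sundays after the first → 150.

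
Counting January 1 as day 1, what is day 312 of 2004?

November 7, 2004

January has 31 days (312 − 31 = 281 remain).
February has 29 days (281 − 29 = 252 remain).
March has 31 days (252 − 31 = 221 remain).
April has 30 days (221 − 30 = 191 remain).
May has 31 days (191 − 31 = 160 remain).
June has 30 days (160 − 30 = 130 remain).
July has 31 days (130 − 31 = 99 remain).
August has 31 days (99 − 31 = 68 remain).
September has 30 days (68 − 30 = 38 remain).
October has 31 days (38 − 31 = 7 remain).
7 into November → November 7.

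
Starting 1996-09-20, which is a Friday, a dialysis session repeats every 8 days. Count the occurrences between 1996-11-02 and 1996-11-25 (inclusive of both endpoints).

3

Occurrences land 8·i days after 1996-09-20 for i = 0, 1, 2, …
1996-11-02 is 43 days after the start; 43 ÷ 8 = 5 remainder 3; since the remainder is 3, round up to i = 6. First occurrence in the window: #7 on 1996-11-07 (6×8 = 48 days in).
1996-11-25 is 66 days after the start; 66 ÷ 8 = 8 remainder 2. Last occurrence in the window: #9 on 1996-11-23.
Occurrences #7 through #9: 3 in total.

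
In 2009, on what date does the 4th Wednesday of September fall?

23 September 2009

September 2009 begins on a Tuesday, so the first Wednesday is September 2 (1 day later).
The 4th Wednesday is 3 weeks later: 2 + 21 = 23.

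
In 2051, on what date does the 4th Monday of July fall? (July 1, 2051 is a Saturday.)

2051-07-24

July 2051 begins on a Saturday, so the first Monday is July 3 (2 days later).
The 4th Monday is 3 weeks later: 3 + 21 = 24.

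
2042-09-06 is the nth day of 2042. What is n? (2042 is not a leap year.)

Days in months before September: 31 + 28 + 31 + 30 + 31 + 30 + 31 + 31 = 243.
Plus 6 days into September → day 249.

249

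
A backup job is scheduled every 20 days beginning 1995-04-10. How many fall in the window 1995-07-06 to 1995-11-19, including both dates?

Occurrences land 20·i days after 1995-04-10 for i = 0, 1, 2, …
1995-07-06 is 87 days after the start; 87 ÷ 20 = 4 remainder 7; since the remainder is 7, round up to i = 5. First occurrence in the window: #6 on 1995-07-19 (5×20 = 100 days in).
1995-11-19 is 223 days after the start; 223 ÷ 20 = 11 remainder 3. Last occurrence in the window: #12 on 1995-11-16.
Occurrences #6 through #12: 7 in total.

7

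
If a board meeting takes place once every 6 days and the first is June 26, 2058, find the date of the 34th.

January 10, 2059

The 34th occurrence is 33 intervals after the first: 33 × 6 = 198 days after June 26, 2058.
June has 30 days — 4 days to the end of June leaves 194.
July has 31 days (163 left).
August has 31 days (132 left).
September has 30 days (102 left).
October has 31 days (71 left).
November has 30 days (41 left).
December has 31 days (10 left).
10 days into January → January 10, 2059.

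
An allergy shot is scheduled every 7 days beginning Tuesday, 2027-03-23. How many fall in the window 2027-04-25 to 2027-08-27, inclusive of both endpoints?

18

Occurrences land 7·i days after 2027-03-23 for i = 0, 1, 2, …
2027-04-25 is 33 days after the start; 33 ÷ 7 = 4 remainder 5; since the remainder is 5, round up to i = 5. First occurrence in the window: #6 on 2027-04-27 (5×7 = 35 days in).
2027-08-27 is 157 days after the start; 157 ÷ 7 = 22 remainder 3. Last occurrence in the window: #23 on 2027-08-24.
Occurrences #6 through #23: 18 in total.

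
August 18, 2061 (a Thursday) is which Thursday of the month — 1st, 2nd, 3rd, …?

Day 18 falls in week ⌈18/7⌉ of the month.
Days 1–7 hold the 1st Thursday, 8–14 the 2nd, 15–21 the 3rd, 22–28 the 4th, 29–31 the 5th.
18 is in the range for the 3rd.

3rd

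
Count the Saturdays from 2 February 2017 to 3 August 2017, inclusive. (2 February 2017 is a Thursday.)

26

2 February 2017 is a Thursday; the first Saturday on or after it is 4 February 2017 (2 days later).
From 4 February 2017 to 3 August 2017: 24 + 31 + 30 + 31 + 30 + 31 + 3 = 180 days (rest of February, March, April, May, June, July, August).
180 ÷ 7 = 25 full weeks with remainder 5, so 25 more Saturdays after the first → 26.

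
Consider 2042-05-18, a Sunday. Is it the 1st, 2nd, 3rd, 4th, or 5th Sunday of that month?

3rd

Day 18 falls in week ⌈18/7⌉ of the month.
Days 1–7 hold the 1st Sunday, 8–14 the 2nd, 15–21 the 3rd, 22–28 the 4th, 29–31 the 5th.
18 is in the range for the 3rd.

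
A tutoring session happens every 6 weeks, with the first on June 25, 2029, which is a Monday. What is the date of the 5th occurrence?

The 5th occurrence is 4 intervals after the first: 4 × 42 = 168 days after June 25, 2029.
June has 30 days — 5 days to the end of June leaves 163.
July has 31 days (132 left).
August has 31 days (101 left).
September has 30 days (71 left).
October has 31 days (40 left).
November has 30 days (10 left).
10 days into December → December 10, 2029.

December 10, 2029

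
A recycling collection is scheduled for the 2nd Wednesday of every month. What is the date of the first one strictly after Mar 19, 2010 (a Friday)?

Mar 2010 starts on a Monday; its first Wednesday is the 3rd, so the 2nd Wednesday is the 10th — Mar 10, 2010.
That is not after Mar 19, 2010, so look at Apr 2010.
Apr 2010 starts on a Thursday; its first Wednesday is the 7th, so the 2nd Wednesday is the 14th — Apr 14, 2010.

Apr 14, 2010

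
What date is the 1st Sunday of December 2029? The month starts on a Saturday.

December 2029 begins on a Saturday, so the first Sunday is December 2 (1 day later).

2029-12-02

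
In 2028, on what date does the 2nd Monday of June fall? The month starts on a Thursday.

June 2028 begins on a Thursday, so the first Monday is June 5 (4 days later).
The 2nd Monday is 1 weeks later: 5 + 7 = 12.

12 June 2028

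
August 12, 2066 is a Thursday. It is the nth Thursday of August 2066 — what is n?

Day 12 falls in week ⌈12/7⌉ of the month.
Days 1–7 hold the 1st Thursday, 8–14 the 2nd, 15–21 the 3rd, 22–28 the 4th, 29–31 the 5th.
12 is in the range for the 2nd.

2nd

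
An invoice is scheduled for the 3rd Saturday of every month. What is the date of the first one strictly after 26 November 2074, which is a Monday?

15 December 2074

November 2074 starts on a Thursday; its first Saturday is the 3rd, so the 3rd Saturday is the 17th — 17 November 2074.
That is not after 26 November 2074, so look at December 2074.
December 2074 starts on a Saturday; its first Saturday is the 1st, so the 3rd Saturday is the 15th — 15 December 2074.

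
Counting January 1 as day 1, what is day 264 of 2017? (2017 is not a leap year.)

September 21, 2017

January has 31 days (264 − 31 = 233 remain).
February has 28 days (233 − 28 = 205 remain).
March has 31 days (205 − 31 = 174 remain).
April has 30 days (174 − 30 = 144 remain).
May has 31 days (144 − 31 = 113 remain).
June has 30 days (113 − 30 = 83 remain).
July has 31 days (83 − 31 = 52 remain).
August has 31 days (52 − 31 = 21 remain).
21 into September → September 21.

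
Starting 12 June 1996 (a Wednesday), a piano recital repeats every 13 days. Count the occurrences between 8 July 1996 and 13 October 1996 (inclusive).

Occurrences land 13·i days after 12 June 1996 for i = 0, 1, 2, …
8 July 1996 is 26 days after the start; 26 ÷ 13 = 2 remainder 0. First occurrence in the window: #3 on 8 July 1996 (2×13 = 26 days in).
13 October 1996 is 123 days after the start; 123 ÷ 13 = 9 remainder 6. Last occurrence in the window: #10 on 7 October 1996.
Occurrences #3 through #10: 8 in total.

8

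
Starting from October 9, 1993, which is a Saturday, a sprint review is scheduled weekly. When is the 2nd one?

October 16, 1993

The 2nd occurrence is 1 interval after the first: 1 × 7 = 7 days after October 9, 1993.
7 days later is October 16, 1993.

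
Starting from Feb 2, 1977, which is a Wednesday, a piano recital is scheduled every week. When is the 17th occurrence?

May 25, 1977

The 17th occurrence is 16 intervals after the first: 16 × 7 = 112 days after Feb 2, 1977.
Feb has 28 days — 26 days to the end of Feb leaves 86.
Mar has 31 days (55 left).
Apr has 30 days (25 left).
25 days into May → May 25, 1977.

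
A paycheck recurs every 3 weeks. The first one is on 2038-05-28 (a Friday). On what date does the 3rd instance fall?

The 3rd occurrence is 2 intervals after the first: 2 × 21 = 42 days after 2038-05-28.
May has 31 days — 3 days to the end of May leaves 39.
June has 30 days (9 left).
9 days into July → 2038-07-09.

2038-07-09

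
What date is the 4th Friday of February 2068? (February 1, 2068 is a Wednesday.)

February 24, 2068

February 2068 begins on a Wednesday, so the first Friday is February 3 (2 days later).
The 4th Friday is 3 weeks later: 3 + 21 = 24.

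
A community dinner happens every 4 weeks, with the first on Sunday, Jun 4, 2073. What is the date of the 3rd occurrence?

The 3rd occurrence is 2 intervals after the first: 2 × 28 = 56 days after Jun 4, 2073.
Jun has 30 days — 26 days to the end of Jun leaves 30.
30 days into Jul → Jul 30, 2073.

Jul 30, 2073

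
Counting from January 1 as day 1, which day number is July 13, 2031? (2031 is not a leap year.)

194

Days in months before July: 31 + 28 + 31 + 30 + 31 + 30 = 181.
Plus 13 days into July → day 194.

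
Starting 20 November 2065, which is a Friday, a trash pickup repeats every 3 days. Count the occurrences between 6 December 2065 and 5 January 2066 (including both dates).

10

Occurrences land 3·i days after 20 November 2065 for i = 0, 1, 2, …
6 December 2065 is 16 days after the start; 16 ÷ 3 = 5 remainder 1; since the remainder is 1, round up to i = 6. First occurrence in the window: #7 on 8 December 2065 (6×3 = 18 days in).
5 January 2066 is 46 days after the start; 46 ÷ 3 = 15 remainder 1. Last occurrence in the window: #16 on 4 January 2066.
Occurrences #7 through #16: 10 in total.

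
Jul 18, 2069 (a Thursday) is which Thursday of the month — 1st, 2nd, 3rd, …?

3rd

Day 18 falls in week ⌈18/7⌉ of the month.
Days 1–7 hold the 1st Thursday, 8–14 the 2nd, 15–21 the 3rd, 22–28 the 4th, 29–31 the 5th.
18 is in the range for the 3rd.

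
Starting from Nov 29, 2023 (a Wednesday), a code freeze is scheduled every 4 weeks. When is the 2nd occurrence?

The 2nd occurrence is 1 interval after the first: 1 × 28 = 28 days after Nov 29, 2023.
Nov has 30 days — 1 day to the end of Nov leaves 27.
27 days into Dec → Dec 27, 2023.

Dec 27, 2023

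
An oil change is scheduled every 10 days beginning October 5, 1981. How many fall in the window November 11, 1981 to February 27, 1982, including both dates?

11

Occurrences land 10·i days after October 5, 1981 for i = 0, 1, 2, …
November 11, 1981 is 37 days after the start; 37 ÷ 10 = 3 remainder 7; since the remainder is 7, round up to i = 4. First occurrence in the window: #5 on November 14, 1981 (4×10 = 40 days in).
February 27, 1982 is 145 days after the start; 145 ÷ 10 = 14 remainder 5. Last occurrence in the window: #15 on February 22, 1982.
Occurrences #5 through #15: 11 in total.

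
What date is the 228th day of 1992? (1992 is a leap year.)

January has 31 days (228 − 31 = 197 remain).
February has 29 days (197 − 29 = 168 remain).
March has 31 days (168 − 31 = 137 remain).
April has 30 days (137 − 30 = 107 remain).
May has 31 days (107 − 31 = 76 remain).
June has 30 days (76 − 30 = 46 remain).
July has 31 days (46 − 31 = 15 remain).
15 into August → August 15.

1992-08-15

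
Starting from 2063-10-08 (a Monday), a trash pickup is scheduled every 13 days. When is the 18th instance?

The 18th occurrence is 17 intervals after the first: 17 × 13 = 221 days after 2063-10-08.
October has 31 days — 23 days to the end of October leaves 198.
November has 30 days (168 left).
December has 31 days (137 left).
January has 31 days (106 left).
February has 29 days (77 left).
March has 31 days (46 left).
April has 30 days (16 left).
16 days into May → 2064-05-16.

2064-05-16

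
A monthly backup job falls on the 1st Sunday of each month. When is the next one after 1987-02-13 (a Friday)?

1987-03-01

February 1987 starts on a Sunday, so its 1st Sunday is 1987-02-01.
That is not after 1987-02-13, so look at March 1987.
March 1987 starts on a Sunday, so its 1st Sunday is 1987-03-01.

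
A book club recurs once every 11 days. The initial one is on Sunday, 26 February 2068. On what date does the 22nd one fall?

14 October 2068

The 22nd occurrence is 21 intervals after the first: 21 × 11 = 231 days after 26 February 2068.
February has 29 days — 3 days to the end of February leaves 228.
March has 31 days (197 left).
April has 30 days (167 left).
May has 31 days (136 left).
June has 30 days (106 left).
July has 31 days (75 left).
August has 31 days (44 left).
September has 30 days (14 left).
14 days into October → 14 October 2068.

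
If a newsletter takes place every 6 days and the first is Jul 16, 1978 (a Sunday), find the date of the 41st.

The 41st occurrence is 40 intervals after the first: 40 × 6 = 240 days after Jul 16, 1978.
Jul has 31 days — 15 days to the end of Jul leaves 225.
Aug has 31 days (194 left).
Sep has 30 days (164 left).
Oct has 31 days (133 left).
Nov has 30 days (103 left).
Dec has 31 days (72 left).
Jan has 31 days (41 left).
Feb has 28 days (13 left).
13 days into Mar → Mar 13, 1979.

Mar 13, 1979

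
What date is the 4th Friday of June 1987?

June 26, 1987

The first Friday of June 1987 is June 5.
The 4th Friday is 3 weeks later: 5 + 21 = 26.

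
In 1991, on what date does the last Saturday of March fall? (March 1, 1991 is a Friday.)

March 1991 begins on a Friday, so the first Saturday is March 2 (1 day later).
March 1991 has 31 days. Adding weeks: 2, 9, 16, 23, 30 — the last one ≤ 31 is the 30th.

30 March 1991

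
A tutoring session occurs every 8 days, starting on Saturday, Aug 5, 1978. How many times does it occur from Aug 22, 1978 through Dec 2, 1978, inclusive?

Occurrences land 8·i days after Aug 5, 1978 for i = 0, 1, 2, …
Aug 22, 1978 is 17 days after the start; 17 ÷ 8 = 2 remainder 1; since the remainder is 1, round up to i = 3. First occurrence in the window: #4 on Aug 29, 1978 (3×8 = 24 days in).
Dec 2, 1978 is 119 days after the start; 119 ÷ 8 = 14 remainder 7. Last occurrence in the window: #15 on Nov 25, 1978.
Occurrences #4 through #15: 12 in total.

12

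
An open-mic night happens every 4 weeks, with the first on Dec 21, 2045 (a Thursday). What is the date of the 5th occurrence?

Apr 12, 2046

The 5th occurrence is 4 intervals after the first: 4 × 28 = 112 days after Dec 21, 2045.
Dec has 31 days — 10 days to the end of Dec leaves 102.
Jan has 31 days (71 left).
Feb has 28 days (43 left).
Mar has 31 days (12 left).
12 days into Apr → Apr 12, 2046.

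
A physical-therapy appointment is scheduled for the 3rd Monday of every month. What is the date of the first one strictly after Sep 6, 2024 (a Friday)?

Sep 2024 starts on a Sunday; its first Monday is the 2nd, so the 3rd Monday is the 16th — Sep 16, 2024.
Sep 16, 2024 is after Sep 6, 2024, so that is the next one.

Sep 16, 2024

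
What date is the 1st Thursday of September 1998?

1998-09-03

The first Thursday of September 1998 is September 3.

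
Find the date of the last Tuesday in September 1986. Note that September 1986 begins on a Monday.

30 September 1986

September 1986 begins on a Monday, so the first Tuesday is September 2 (1 day later).
September 1986 has 30 days. Adding weeks: 2, 9, 16, 23, 30 — the last one ≤ 30 is the 30th.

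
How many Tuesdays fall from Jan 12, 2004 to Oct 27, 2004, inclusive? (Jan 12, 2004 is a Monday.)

Jan 12, 2004 is a Monday; the first Tuesday on or after it is Jan 13, 2004 (1 day later).
From Jan 13, 2004 to Oct 27, 2004: 18 + 29 + 31 + 30 + 31 + 30 + 31 + 31 + 30 + 27 = 288 days (rest of Jan, Feb, Mar, Apr, May, Jun, Jul, Aug, Sep, Oct).
288 ÷ 7 = 41 full weeks with remainder 1, so 41 more Tuesdays after the first → 42.

42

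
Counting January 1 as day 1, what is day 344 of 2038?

January has 31 days (344 − 31 = 313 remain).
February has 28 days (313 − 28 = 285 remain).
March has 31 days (285 − 31 = 254 remain).
April has 30 days (254 − 30 = 224 remain).
May has 31 days (224 − 31 = 193 remain).
June has 30 days (193 − 30 = 163 remain).
July has 31 days (163 − 31 = 132 remain).
August has 31 days (132 − 31 = 101 remain).
September has 30 days (101 − 30 = 71 remain).
October has 31 days (71 − 31 = 40 remain).
November has 30 days (40 − 30 = 10 remain).
10 into December → December 10.

December 10, 2038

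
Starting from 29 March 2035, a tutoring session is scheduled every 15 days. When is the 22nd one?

The 22nd occurrence is 21 intervals after the first: 21 × 15 = 315 days after 29 March 2035.
March has 31 days — 2 days to the end of March leaves 313.
April has 30 days (283 left).
May has 31 days (252 left).
June has 30 days (222 left).
July has 31 days (191 left).
August has 31 days (160 left).
September has 30 days (130 left).
October has 31 days (99 left).
November has 30 days (69 left).
December has 31 days (38 left).
January has 31 days (7 left).
7 days into February → 7 February 2036.

7 February 2036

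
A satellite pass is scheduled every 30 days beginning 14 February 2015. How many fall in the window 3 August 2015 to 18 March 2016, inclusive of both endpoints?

Occurrences land 30·i days after 14 February 2015 for i = 0, 1, 2, …
3 August 2015 is 170 days after the start; 170 ÷ 30 = 5 remainder 20; since the remainder is 20, round up to i = 6. First occurrence in the window: #7 on 13 August 2015 (6×30 = 180 days in).
18 March 2016 is 398 days after the start; 398 ÷ 30 = 13 remainder 8. Last occurrence in the window: #14 on 10 March 2016.
Occurrences #7 through #14: 8 in total.

8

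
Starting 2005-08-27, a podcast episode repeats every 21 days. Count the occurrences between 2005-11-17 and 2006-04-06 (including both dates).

7

Occurrences land 21·i days after 2005-08-27 for i = 0, 1, 2, …
2005-11-17 is 82 days after the start; 82 ÷ 21 = 3 remainder 19; since the remainder is 19, round up to i = 4. First occurrence in the window: #5 on 2005-11-19 (4×21 = 84 days in).
2006-04-06 is 222 days after the start; 222 ÷ 21 = 10 remainder 12. Last occurrence in the window: #11 on 2006-03-25.
Occurrences #5 through #11: 7 in total.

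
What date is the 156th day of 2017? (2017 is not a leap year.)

January has 31 days (156 − 31 = 125 remain).
February has 28 days (125 − 28 = 97 remain).
March has 31 days (97 − 31 = 66 remain).
April has 30 days (66 − 30 = 36 remain).
May has 31 days (36 − 31 = 5 remain).
5 into June → June 5.

2017-06-05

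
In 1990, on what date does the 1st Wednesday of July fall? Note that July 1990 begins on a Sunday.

July 1990 begins on a Sunday, so the first Wednesday is July 4 (3 days later).

4 July 1990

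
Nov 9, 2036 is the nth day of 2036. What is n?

Days in months before Nov: 31 + 29 + 31 + 30 + 31 + 30 + 31 + 31 + 30 + 31 = 305.
Plus 9 days into Nov → day 314.

314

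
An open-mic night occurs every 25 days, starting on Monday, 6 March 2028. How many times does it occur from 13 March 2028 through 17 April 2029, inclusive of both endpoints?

Occurrences land 25·i days after 6 March 2028 for i = 0, 1, 2, …
13 March 2028 is 7 days after the start; 7 ÷ 25 = 0 remainder 7; since the remainder is 7, round up to i = 1. First occurrence in the window: #2 on 31 March 2028 (1×25 = 25 days in).
17 April 2029 is 407 days after the start; 407 ÷ 25 = 16 remainder 7. Last occurrence in the window: #17 on 10 April 2029.
Occurrences #2 through #17: 16 in total.

16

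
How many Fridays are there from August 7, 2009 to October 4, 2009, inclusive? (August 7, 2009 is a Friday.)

August 7, 2009 is a Friday; the first Friday on or after it is August 7, 2009.
From August 7, 2009 to October 4, 2009: 24 + 30 + 4 = 58 days (rest of August, September, October).
58 ÷ 7 = 8 full weeks with remainder 2, so 8 more Fridays after the first → 9.

9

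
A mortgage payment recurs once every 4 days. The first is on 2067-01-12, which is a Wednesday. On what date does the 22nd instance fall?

The 22nd occurrence is 21 intervals after the first: 21 × 4 = 84 days after 2067-01-12.
January has 31 days — 19 days to the end of January leaves 65.
February has 28 days (37 left).
March has 31 days (6 left).
6 days into April → 2067-04-06.

2067-04-06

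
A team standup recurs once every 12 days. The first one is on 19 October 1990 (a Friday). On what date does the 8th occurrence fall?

11 January 1991

The 8th occurrence is 7 intervals after the first: 7 × 12 = 84 days after 19 October 1990.
October has 31 days — 12 days to the end of October leaves 72.
November has 30 days (42 left).
December has 31 days (11 left).
11 days into January → 11 January 1991.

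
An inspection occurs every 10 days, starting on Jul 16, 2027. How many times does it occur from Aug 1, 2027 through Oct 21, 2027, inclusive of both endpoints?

Occurrences land 10·i days after Jul 16, 2027 for i = 0, 1, 2, …
Aug 1, 2027 is 16 days after the start; 16 ÷ 10 = 1 remainder 6; since the remainder is 6, round up to i = 2. First occurrence in the window: #3 on Aug 5, 2027 (2×10 = 20 days in).
Oct 21, 2027 is 97 days after the start; 97 ÷ 10 = 9 remainder 7. Last occurrence in the window: #10 on Oct 14, 2027.
Occurrences #3 through #10: 8 in total.

8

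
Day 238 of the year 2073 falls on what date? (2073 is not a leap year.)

Jan has 31 days (238 − 31 = 207 remain).
Feb has 28 days (207 − 28 = 179 remain).
Mar has 31 days (179 − 31 = 148 remain).
Apr has 30 days (148 − 30 = 118 remain).
May has 31 days (118 − 31 = 87 remain).
Jun has 30 days (87 − 30 = 57 remain).
Jul has 31 days (57 − 31 = 26 remain).
26 into Aug → Aug 26.

Aug 26, 2073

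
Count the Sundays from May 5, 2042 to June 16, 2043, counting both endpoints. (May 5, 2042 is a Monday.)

58

May 5, 2042 is a Monday; the first Sunday on or after it is May 11, 2042 (6 days later).
From May 11, 2042 to June 16, 2043: 234 + 167 = 401 days (rest of 2042, to June 16, 2043 in 2043).
401 ÷ 7 = 57 full weeks with remainder 2, so 57 more Sundays after the first → 58.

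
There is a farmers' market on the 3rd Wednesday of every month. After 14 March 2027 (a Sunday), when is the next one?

17 March 2027

March 2027 starts on a Monday; its first Wednesday is the 3rd, so the 3rd Wednesday is the 17th — 17 March 2027.
17 March 2027 is after 14 March 2027, so that is the next one.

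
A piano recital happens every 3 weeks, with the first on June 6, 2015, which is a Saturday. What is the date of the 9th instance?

The 9th occurrence is 8 intervals after the first: 8 × 21 = 168 days after June 6, 2015.
June has 30 days — 24 days to the end of June leaves 144.
July has 31 days (113 left).
August has 31 days (82 left).
September has 30 days (52 left).
October has 31 days (21 left).
21 days into November → November 21, 2015.

November 21, 2015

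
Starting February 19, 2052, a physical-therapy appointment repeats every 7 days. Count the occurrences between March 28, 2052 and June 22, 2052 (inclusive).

12

Occurrences land 7·i days after February 19, 2052 for i = 0, 1, 2, …
March 28, 2052 is 38 days after the start; 38 ÷ 7 = 5 remainder 3; since the remainder is 3, round up to i = 6. First occurrence in the window: #7 on April 1, 2052 (6×7 = 42 days in).
June 22, 2052 is 124 days after the start; 124 ÷ 7 = 17 remainder 5. Last occurrence in the window: #18 on June 17, 2052.
Occurrences #7 through #18: 12 in total.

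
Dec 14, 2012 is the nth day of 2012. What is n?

Days in months before Dec: 31 + 29 + 31 + 30 + 31 + 30 + 31 + 31 + 30 + 31 + 30 = 335.
Plus 14 days into Dec → day 349.

349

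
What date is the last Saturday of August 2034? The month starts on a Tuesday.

2034-08-26

August 2034 begins on a Tuesday, so the first Saturday is August 5 (4 days later).
August 2034 has 31 days. Adding weeks: 5, 12, 19, 26 — the last one ≤ 31 is the 26th.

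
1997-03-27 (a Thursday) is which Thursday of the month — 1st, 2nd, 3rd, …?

Day 27 falls in week ⌈27/7⌉ of the month.
Days 1–7 hold the 1st Thursday, 8–14 the 2nd, 15–21 the 3rd, 22–28 the 4th, 29–31 the 5th.
27 is in the range for the 4th.

4th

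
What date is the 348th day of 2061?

January has 31 days (348 − 31 = 317 remain).
February has 28 days (317 − 28 = 289 remain).
March has 31 days (289 − 31 = 258 remain).
April has 30 days (258 − 30 = 228 remain).
May has 31 days (228 − 31 = 197 remain).
June has 30 days (197 − 30 = 167 remain).
July has 31 days (167 − 31 = 136 remain).
August has 31 days (136 − 31 = 105 remain).
September has 30 days (105 − 30 = 75 remain).
October has 31 days (75 − 31 = 44 remain).
November has 30 days (44 − 30 = 14 remain).
14 into December → December 14.

2061-12-14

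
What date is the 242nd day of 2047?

January has 31 days (242 − 31 = 211 remain).
February has 28 days (211 − 28 = 183 remain).
March has 31 days (183 − 31 = 152 remain).
April has 30 days (152 − 30 = 122 remain).
May has 31 days (122 − 31 = 91 remain).
June has 30 days (91 − 30 = 61 remain).
July has 31 days (61 − 31 = 30 remain).
30 into August → August 30.

August 30, 2047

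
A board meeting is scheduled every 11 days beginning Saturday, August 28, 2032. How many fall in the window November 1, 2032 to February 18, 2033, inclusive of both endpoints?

10

Occurrences land 11·i days after August 28, 2032 for i = 0, 1, 2, …
November 1, 2032 is 65 days after the start; 65 ÷ 11 = 5 remainder 10; since the remainder is 10, round up to i = 6. First occurrence in the window: #7 on November 2, 2032 (6×11 = 66 days in).
February 18, 2033 is 174 days after the start; 174 ÷ 11 = 15 remainder 9. Last occurrence in the window: #16 on February 9, 2033.
Occurrences #7 through #16: 10 in total.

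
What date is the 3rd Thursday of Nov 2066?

Nov 18, 2066

Nov 2066 begins on a Monday, so the first Thursday is Nov 4 (3 days later).
The 3rd Thursday is 2 weeks later: 4 + 14 = 18.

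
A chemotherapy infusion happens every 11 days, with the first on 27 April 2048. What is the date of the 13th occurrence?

6 September 2048

The 13th occurrence is 12 intervals after the first: 12 × 11 = 132 days after 27 April 2048.
April has 30 days — 3 days to the end of April leaves 129.
May has 31 days (98 left).
June has 30 days (68 left).
July has 31 days (37 left).
August has 31 days (6 left).
6 days into September → 6 September 2048.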